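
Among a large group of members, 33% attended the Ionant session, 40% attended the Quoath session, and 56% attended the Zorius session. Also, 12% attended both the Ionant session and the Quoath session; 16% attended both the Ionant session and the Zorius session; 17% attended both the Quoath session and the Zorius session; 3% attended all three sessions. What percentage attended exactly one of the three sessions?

P(exactly one) = 33 + 40 + 56 − 2·12 − 2·16 − 2·17 + 3·3 = 48%

48%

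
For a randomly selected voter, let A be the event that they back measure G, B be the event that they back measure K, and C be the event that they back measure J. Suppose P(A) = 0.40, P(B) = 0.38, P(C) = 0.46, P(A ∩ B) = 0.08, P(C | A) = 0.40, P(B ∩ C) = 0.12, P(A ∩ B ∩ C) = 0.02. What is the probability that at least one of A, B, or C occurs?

0.90

P(A ∩ C) = P(A)·P(C|A) = 0.40 × 0.40 = 0.16
P(A ∪ B ∪ C) = 0.40 + 0.38 + 0.46 − 0.08 − 0.16 − 0.12 + 0.02 = 0.90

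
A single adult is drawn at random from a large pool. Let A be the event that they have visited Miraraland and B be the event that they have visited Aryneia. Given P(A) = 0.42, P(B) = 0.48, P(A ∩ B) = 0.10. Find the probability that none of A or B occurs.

0.20

Using inclusion–exclusion:
P(A ∪ B) = 0.42 + 0.48 − 0.10 = 0.80
P(none) = 1 − 0.80 = 0.20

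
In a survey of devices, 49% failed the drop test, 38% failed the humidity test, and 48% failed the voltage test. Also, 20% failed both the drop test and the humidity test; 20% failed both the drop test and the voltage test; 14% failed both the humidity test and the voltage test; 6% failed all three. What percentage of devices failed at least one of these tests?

87%

P(at least one) = 49 + 38 + 48 − 20 − 20 − 14 + 6 = 87%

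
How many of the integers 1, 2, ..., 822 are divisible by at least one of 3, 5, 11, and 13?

455

274 + 164 + 74 + 63 − 54 − 24 − 21 − 14 − 12 − 5 + 4 + 4 + 1 + 1 − 0 = 455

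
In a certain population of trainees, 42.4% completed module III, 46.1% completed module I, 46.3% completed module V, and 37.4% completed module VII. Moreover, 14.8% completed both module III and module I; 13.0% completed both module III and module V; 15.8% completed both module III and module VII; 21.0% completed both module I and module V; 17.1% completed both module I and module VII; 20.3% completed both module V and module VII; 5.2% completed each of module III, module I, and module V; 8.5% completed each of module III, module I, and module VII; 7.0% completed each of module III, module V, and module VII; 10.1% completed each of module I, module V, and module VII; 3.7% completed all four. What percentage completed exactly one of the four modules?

45.8%

Using the inclusion–exclusion count for exactly one event:
P(exactly one) = 42.4 + 46.1 + 46.3 + 37.4 − 2·14.8 − 2·13.0 − 2·15.8 − 2·21.0 − 2·17.1 − 2·20.3 + 3·5.2 + 3·8.5 + 3·7.0 + 3·10.1 − 4·3.7 = 45.8%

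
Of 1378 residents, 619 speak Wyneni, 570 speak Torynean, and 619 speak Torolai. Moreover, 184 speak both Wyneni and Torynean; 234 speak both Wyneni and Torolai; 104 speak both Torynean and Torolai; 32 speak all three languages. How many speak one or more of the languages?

Using inclusion–exclusion:
N(≥1) = 619 + 570 + 619 − 184 − 234 − 104 + 32 = 1318

1318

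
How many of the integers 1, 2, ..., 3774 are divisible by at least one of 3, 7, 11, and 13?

1964

By inclusion–exclusion:
1258 + 539 + 343 + 290 − 179 − 114 − 96 − 49 − 41 − 26 + 16 + 13 + 8 + 3 − 1 = 1964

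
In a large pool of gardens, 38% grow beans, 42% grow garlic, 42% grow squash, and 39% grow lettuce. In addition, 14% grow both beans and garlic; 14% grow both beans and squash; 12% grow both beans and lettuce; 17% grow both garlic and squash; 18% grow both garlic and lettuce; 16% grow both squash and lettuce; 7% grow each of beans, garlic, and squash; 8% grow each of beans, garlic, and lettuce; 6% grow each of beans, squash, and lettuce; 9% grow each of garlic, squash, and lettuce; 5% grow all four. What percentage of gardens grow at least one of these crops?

95%

P(at least one) = 38 + 42 + 42 + 39 − 14 − 14 − 12 − 17 − 18 − 16 + 7 + 8 + 6 + 9 − 5 = 95%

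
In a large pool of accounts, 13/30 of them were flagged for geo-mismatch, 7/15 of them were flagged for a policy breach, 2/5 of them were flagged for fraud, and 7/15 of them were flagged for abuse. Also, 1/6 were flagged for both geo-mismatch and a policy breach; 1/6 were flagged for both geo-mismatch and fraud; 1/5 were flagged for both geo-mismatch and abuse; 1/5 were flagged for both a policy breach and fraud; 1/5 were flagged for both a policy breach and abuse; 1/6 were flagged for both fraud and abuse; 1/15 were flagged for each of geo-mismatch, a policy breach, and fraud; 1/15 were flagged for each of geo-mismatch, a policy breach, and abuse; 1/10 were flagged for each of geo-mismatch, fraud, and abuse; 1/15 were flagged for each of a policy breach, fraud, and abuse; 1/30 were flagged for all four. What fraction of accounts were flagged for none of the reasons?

Inclusion–exclusion gives
P(≥1) = 13/30 + 7/15 + 2/5 + 7/15 − 1/6 − 1/6 − 1/5 − 1/5 − 1/5 − 1/6 + 1/15 + 1/15 + 1/10 + 1/15 − 1/30 = 14/15
P(none) = 1 − 14/15 = 1/15

1/15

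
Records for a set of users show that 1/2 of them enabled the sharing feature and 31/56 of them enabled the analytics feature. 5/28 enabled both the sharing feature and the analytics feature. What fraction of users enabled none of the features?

1/8

Inclusion–exclusion gives
P(at least one) = 1/2 + 31/56 − 5/28 = 7/8
P(none) = 1 − 7/8 = 1/8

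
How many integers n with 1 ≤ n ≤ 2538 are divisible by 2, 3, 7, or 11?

1879

By inclusion-exclusion,
floor(2538/2) + floor(2538/3) + floor(2538/7) + floor(2538/11) − floor(2538/6) − floor(2538/14) − floor(2538/22) − floor(2538/21) − floor(2538/33) − floor(2538/77) + floor(2538/42) + floor(2538/66) + floor(2538/154) + floor(2538/231) − floor(2538/462) = 1269 + 846 + 362 + 230 − 423 − 181 − 115 − 120 − 76 − 32 + 60 + 38 + 16 + 10 − 5 = 1879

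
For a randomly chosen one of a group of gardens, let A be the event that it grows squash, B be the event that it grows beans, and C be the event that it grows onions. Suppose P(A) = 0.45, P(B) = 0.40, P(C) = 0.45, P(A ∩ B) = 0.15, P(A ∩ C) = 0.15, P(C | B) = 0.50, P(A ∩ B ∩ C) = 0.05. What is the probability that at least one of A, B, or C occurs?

P(B ∩ C) = P(B)·P(C|B) = 0.40 × 0.50 = 0.20
By inclusion–exclusion:
P(A ∪ B ∪ C) = 0.45 + 0.40 + 0.45 − 0.15 − 0.15 − 0.20 + 0.05 = 0.85

0.85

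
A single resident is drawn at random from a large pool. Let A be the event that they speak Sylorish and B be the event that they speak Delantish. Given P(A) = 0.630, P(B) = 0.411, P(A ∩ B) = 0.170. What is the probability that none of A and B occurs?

P(A ∪ B) = 0.630 + 0.411 − 0.170 = 0.871
P(none) = 1 − 0.871 = 0.129

0.129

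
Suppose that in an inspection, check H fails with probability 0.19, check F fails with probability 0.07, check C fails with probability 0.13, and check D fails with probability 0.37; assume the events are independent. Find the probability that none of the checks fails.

0.41288373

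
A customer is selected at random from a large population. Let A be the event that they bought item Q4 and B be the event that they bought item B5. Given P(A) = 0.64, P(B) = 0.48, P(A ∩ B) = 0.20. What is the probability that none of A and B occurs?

0.08

Apply inclusion-exclusion:
P(A ∪ B) = 0.64 + 0.48 − 0.20 = 0.92
P(none) = 1 − 0.92 = 0.08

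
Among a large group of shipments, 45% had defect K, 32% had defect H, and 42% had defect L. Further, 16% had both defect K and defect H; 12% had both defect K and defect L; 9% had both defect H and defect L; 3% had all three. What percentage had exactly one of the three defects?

54%

P(exactly one) = 45 + 32 + 42 − 2·16 − 2·12 − 2·9 + 3·3 = 54%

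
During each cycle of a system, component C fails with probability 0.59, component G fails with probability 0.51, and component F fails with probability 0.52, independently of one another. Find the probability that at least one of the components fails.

0.903568

P(none) = (1 − 0.59) × (1 − 0.51) × (1 − 0.52) = 0.41 × 0.49 × 0.48 = 0.096432
P(at least one) = 1 − 0.096432 = 0.903568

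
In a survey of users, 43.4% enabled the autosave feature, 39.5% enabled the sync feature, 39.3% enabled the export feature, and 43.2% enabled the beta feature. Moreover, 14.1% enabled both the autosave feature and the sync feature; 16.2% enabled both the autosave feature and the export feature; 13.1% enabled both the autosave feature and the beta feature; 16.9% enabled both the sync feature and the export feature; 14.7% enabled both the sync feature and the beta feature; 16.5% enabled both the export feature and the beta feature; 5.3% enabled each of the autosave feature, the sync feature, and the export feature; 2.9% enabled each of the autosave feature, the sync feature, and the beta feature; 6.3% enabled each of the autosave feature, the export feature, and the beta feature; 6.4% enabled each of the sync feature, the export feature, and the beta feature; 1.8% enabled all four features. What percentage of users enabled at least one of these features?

93.0%

P(union) = 43.4 + 39.5 + 39.3 + 43.2 − 14.1 − 16.2 − 13.1 − 16.9 − 14.7 − 16.5 + 5.3 + 2.9 + 6.3 + 6.4 − 1.8 = 93.0%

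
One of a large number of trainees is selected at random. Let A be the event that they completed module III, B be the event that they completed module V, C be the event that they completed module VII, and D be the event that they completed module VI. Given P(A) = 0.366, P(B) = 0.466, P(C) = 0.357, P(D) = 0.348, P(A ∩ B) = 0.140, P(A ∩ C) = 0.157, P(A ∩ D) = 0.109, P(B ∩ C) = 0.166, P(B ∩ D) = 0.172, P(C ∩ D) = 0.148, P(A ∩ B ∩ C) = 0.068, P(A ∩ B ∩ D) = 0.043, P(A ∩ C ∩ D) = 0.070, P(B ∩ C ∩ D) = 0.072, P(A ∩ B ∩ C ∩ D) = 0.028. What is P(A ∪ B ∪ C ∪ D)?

0.870

Using inclusion–exclusion:
P(A ∪ B ∪ C ∪ D) = 0.366 + 0.466 + 0.357 + 0.348 − 0.140 − 0.157 − 0.109 − 0.166 − 0.172 − 0.148 + 0.068 + 0.043 + 0.070 + 0.072 − 0.028 = 0.870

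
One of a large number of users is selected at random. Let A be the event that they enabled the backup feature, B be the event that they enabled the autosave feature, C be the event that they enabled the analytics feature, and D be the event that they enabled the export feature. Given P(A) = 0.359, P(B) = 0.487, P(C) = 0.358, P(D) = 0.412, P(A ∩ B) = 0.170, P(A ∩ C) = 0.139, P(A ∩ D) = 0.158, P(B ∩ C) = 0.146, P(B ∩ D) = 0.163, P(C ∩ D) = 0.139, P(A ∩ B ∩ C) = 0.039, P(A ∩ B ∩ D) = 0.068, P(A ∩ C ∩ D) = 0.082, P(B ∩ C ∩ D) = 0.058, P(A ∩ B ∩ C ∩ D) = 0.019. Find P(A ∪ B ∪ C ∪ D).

0.929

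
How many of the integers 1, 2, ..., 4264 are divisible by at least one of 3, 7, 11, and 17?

2178

Inclusion–exclusion gives
⌊4264/3⌋ + ⌊4264/7⌋ + ⌊4264/11⌋ + ⌊4264/17⌋ − ⌊4264/21⌋ − ⌊4264/33⌋ − ⌊4264/51⌋ − ⌊4264/77⌋ − ⌊4264/119⌋ − ⌊4264/187⌋ + ⌊4264/231⌋ + ⌊4264/357⌋ + ⌊4264/561⌋ + ⌊4264/1309⌋ − ⌊4264/3927⌋ = 1421 + 609 + 387 + 250 − 203 − 129 − 83 − 55 − 35 − 22 + 18 + 11 + 7 + 3 − 1 = 2178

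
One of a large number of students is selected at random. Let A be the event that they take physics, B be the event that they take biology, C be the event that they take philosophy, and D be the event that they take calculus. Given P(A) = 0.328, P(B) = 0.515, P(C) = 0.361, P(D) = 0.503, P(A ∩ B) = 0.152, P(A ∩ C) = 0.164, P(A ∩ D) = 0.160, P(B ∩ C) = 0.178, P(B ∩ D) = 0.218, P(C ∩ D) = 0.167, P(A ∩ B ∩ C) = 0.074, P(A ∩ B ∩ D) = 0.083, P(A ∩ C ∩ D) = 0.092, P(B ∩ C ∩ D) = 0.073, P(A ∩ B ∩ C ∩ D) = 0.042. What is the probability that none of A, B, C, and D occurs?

0.052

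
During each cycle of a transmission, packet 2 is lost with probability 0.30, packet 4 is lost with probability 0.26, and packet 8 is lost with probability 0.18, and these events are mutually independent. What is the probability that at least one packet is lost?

Since the events are independent, P(none) is the product of the individual non-occurrence probabilities.
P(none) = (1 − 0.30) × (1 − 0.26) × (1 − 0.18) = 0.70 × 0.74 × 0.82 = 0.42476
P(at least one) = 1 − 0.42476 = 0.57524

0.57524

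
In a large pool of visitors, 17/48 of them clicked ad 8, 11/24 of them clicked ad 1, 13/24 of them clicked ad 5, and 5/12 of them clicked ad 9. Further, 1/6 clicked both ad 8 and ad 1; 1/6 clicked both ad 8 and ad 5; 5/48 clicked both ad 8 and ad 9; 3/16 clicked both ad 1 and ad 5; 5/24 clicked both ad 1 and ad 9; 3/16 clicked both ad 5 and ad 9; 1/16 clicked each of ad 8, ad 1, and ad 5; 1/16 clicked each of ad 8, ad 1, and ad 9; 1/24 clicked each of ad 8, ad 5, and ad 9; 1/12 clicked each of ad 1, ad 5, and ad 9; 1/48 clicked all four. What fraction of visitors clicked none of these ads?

P(union) = 17/48 + 11/24 + 13/24 + 5/12 − 1/6 − 1/6 − 5/48 − 3/16 − 5/24 − 3/16 + 1/16 + 1/16 + 1/24 + 1/12 − 1/48 = 47/48
P(none) = 1 − 47/48 = 1/48

1/48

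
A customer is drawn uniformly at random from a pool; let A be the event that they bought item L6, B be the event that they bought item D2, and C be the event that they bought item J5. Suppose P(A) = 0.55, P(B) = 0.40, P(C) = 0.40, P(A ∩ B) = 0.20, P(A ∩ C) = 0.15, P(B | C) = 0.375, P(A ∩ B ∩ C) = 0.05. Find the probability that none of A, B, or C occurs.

P(B ∩ C) = P(C)·P(B|C) = 0.40 × 0.375 = 0.15
P(A ∪ B ∪ C) = 0.55 + 0.40 + 0.40 − 0.20 − 0.15 − 0.15 + 0.05 = 0.90
P(none) = 1 − 0.90 = 0.10

0.10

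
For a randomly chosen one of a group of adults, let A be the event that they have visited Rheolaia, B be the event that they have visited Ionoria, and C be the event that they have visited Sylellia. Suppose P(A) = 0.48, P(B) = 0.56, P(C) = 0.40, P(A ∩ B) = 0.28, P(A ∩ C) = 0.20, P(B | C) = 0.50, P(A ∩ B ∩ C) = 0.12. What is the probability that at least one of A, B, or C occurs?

P(B ∩ C) = P(C)·P(B|C) = 0.40 × 0.50 = 0.20
Apply inclusion-exclusion:
P(A ∪ B ∪ C) = 0.48 + 0.56 + 0.40 − 0.28 − 0.20 − 0.20 + 0.12 = 0.88

0.88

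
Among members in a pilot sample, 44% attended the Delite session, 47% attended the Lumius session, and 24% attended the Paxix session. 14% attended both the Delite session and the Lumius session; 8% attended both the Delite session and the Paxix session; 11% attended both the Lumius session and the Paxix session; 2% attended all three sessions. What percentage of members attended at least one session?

P(at least one) = 44 + 47 + 24 − 14 − 8 − 11 + 2 = 84%

84%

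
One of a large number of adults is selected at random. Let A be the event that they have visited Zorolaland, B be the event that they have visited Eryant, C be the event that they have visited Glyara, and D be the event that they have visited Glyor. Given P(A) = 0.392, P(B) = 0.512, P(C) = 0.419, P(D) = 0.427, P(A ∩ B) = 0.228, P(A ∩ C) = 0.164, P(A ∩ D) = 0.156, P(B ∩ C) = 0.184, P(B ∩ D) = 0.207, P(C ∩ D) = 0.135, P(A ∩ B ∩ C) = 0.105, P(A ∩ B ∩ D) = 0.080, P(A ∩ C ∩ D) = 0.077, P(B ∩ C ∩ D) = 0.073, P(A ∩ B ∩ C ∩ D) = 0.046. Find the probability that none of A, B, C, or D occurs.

0.035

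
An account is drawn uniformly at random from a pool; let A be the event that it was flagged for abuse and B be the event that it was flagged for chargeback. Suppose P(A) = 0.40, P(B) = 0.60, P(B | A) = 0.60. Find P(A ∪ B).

P(A ∩ B) = P(A)·P(B|A) = 0.40 × 0.60 = 0.24
By inclusion-exclusion,
P(A ∪ B) = 0.40 + 0.60 − 0.24 = 0.76

0.76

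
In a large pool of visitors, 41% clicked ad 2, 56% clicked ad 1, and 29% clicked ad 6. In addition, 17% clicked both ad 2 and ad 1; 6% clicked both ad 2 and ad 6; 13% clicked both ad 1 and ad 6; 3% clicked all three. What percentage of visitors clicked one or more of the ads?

93%

Inclusion–exclusion gives
P(≥1) = 41 + 56 + 29 − 17 − 6 − 13 + 3 = 93%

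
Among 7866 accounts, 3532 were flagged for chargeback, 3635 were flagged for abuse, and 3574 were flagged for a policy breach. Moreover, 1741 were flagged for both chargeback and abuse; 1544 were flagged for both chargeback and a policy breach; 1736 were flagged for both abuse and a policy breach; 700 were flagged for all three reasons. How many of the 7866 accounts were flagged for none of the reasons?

1446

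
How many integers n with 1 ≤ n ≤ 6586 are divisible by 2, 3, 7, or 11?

4874

By inclusion–exclusion:
floor(6586/2) + floor(6586/3) + floor(6586/7) + floor(6586/11) − floor(6586/6) − floor(6586/14) − floor(6586/22) − floor(6586/21) − floor(6586/33) − floor(6586/77) + floor(6586/42) + floor(6586/66) + floor(6586/154) + floor(6586/231) − floor(6586/462) = 3293 + 2195 + 940 + 598 − 1097 − 470 − 299 − 313 − 199 − 85 + 156 + 99 + 42 + 28 − 14 = 4874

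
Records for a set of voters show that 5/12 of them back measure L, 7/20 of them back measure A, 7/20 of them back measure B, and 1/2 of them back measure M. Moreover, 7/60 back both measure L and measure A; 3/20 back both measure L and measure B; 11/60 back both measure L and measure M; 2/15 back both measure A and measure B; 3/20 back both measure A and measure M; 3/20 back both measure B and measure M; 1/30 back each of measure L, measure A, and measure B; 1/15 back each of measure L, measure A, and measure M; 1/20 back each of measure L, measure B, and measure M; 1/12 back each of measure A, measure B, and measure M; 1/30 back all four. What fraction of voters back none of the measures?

1/15

Apply inclusion-exclusion:
P(≥1) = 5/12 + 7/20 + 7/20 + 1/2 − 7/60 − 3/20 − 11/60 − 2/15 − 3/20 − 3/20 + 1/30 + 1/15 + 1/20 + 1/12 − 1/30 = 14/15
P(none) = 1 − 14/15 = 1/15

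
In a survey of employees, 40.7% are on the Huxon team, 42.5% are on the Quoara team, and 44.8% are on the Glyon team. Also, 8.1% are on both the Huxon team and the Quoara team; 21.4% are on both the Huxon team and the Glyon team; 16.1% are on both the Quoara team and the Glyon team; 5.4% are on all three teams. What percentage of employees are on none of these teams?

P(≥1) = 40.7 + 42.5 + 44.8 − 8.1 − 21.4 − 16.1 + 5.4 = 87.8%
P(none) = 100% − 87.8% = 12.2%

12.2%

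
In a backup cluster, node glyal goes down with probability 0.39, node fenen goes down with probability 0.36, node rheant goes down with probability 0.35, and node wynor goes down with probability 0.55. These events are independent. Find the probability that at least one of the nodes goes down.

0.885808

P(none) = (1 − 0.39) × (1 − 0.36) × (1 − 0.35) × (1 − 0.55) = 0.61 × 0.64 × 0.65 × 0.45 = 0.114192
P(at least one) = 1 − 0.114192 = 0.885808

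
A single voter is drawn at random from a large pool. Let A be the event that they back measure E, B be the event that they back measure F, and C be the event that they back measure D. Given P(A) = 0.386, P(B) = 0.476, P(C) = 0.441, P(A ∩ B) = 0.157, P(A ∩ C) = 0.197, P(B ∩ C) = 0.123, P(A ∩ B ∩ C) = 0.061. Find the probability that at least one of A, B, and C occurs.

0.887

By inclusion–exclusion:
P(A ∪ B ∪ C) = 0.386 + 0.476 + 0.441 − 0.157 − 0.197 − 0.123 + 0.061 = 0.887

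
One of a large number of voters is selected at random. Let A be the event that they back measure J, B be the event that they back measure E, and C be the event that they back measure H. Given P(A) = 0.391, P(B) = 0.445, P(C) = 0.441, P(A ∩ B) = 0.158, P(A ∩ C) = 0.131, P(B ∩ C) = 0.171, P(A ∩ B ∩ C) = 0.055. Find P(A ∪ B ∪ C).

0.872

Inclusion–exclusion gives
P(A ∪ B ∪ C) = 0.391 + 0.445 + 0.441 − 0.158 − 0.131 − 0.171 + 0.055 = 0.872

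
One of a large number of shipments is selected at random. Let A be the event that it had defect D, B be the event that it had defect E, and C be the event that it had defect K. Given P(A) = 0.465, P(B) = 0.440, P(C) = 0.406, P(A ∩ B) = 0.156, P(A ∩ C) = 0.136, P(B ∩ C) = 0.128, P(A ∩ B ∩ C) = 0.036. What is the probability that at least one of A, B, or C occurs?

0.927

By inclusion–exclusion:
P(A ∪ B ∪ C) = 0.465 + 0.440 + 0.406 − 0.156 − 0.136 − 0.128 + 0.036 = 0.927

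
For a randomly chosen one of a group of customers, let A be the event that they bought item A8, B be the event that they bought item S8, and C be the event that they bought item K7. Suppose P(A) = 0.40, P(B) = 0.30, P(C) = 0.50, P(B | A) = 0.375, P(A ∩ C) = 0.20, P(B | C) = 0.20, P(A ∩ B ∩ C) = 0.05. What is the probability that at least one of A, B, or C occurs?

0.80

P(A ∩ B) = P(A)·P(B|A) = 0.40 × 0.375 = 0.15
P(B ∩ C) = P(C)·P(B|C) = 0.50 × 0.20 = 0.10
Inclusion–exclusion gives
P(A ∪ B ∪ C) = 0.40 + 0.30 + 0.50 − 0.15 − 0.20 − 0.10 + 0.05 = 0.80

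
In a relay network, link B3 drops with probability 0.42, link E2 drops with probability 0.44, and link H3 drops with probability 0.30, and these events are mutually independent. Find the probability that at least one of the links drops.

P(none) = (1 − 0.42) × (1 − 0.44) × (1 − 0.30) = 0.58 × 0.56 × 0.70 = 0.22736
P(at least one) = 1 − 0.22736 = 0.77264

0.77264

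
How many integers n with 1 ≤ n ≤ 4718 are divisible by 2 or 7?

2696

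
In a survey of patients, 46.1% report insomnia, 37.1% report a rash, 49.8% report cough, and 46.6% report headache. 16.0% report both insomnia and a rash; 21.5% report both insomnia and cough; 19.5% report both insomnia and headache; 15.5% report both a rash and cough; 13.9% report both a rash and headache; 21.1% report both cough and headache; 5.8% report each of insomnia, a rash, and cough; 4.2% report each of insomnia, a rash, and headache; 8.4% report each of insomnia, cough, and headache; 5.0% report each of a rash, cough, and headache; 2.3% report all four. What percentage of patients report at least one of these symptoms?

93.2%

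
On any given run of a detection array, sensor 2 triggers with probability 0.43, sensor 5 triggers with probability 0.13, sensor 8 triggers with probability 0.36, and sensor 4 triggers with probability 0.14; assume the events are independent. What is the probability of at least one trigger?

0.72705664

P(none) = (1 − 0.43) × (1 − 0.13) × (1 − 0.36) × (1 − 0.14) = 0.57 × 0.87 × 0.64 × 0.86 = 0.27294336
P(at least one) = 1 − 0.27294336 = 0.72705664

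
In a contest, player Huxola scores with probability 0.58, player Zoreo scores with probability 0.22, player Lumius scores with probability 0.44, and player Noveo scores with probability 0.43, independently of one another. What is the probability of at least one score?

0.89543008

Independence gives P(none) = ∏(1 − pᵢ).
P(none) = (1 − 0.58) × (1 − 0.22) × (1 − 0.44) × (1 − 0.43) = 0.42 × 0.78 × 0.56 × 0.57 = 0.10456992
P(at least one) = 1 − 0.10456992 = 0.89543008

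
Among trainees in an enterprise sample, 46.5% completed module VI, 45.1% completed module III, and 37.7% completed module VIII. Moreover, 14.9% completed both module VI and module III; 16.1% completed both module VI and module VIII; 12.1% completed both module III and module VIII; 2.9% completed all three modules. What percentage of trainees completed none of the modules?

P(union) = 46.5 + 45.1 + 37.7 − 14.9 − 16.1 − 12.1 + 2.9 = 89.1%
P(none) = 100% − 89.1% = 10.9%

10.9%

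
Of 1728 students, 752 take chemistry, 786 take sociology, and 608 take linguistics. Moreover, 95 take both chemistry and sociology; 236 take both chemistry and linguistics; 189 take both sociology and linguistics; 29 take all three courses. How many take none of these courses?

73

By inclusion–exclusion:
N(≥1) = 752 + 786 + 608 − 95 − 236 − 189 + 29 = 1655
None: 1728 − 1655 = 73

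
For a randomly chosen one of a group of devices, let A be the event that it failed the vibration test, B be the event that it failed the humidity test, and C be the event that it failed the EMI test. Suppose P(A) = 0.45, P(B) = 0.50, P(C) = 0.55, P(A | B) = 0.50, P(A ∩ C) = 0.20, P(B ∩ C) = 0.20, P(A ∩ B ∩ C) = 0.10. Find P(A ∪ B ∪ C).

P(A ∩ B) = P(B)·P(A|B) = 0.50 × 0.50 = 0.25
P(A ∪ B ∪ C) = 0.45 + 0.50 + 0.55 − 0.25 − 0.20 − 0.20 + 0.10 = 0.95

0.95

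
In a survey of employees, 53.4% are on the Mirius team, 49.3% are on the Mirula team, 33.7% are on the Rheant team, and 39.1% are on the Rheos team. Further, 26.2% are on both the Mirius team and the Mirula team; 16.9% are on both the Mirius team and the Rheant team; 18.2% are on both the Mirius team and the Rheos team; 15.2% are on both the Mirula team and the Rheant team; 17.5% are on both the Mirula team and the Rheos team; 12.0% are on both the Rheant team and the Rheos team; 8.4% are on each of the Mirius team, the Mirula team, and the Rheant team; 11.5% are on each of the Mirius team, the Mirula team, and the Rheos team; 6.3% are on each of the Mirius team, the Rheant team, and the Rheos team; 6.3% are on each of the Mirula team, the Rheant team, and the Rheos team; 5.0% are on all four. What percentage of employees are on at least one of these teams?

By inclusion-exclusion,
P(at least one) = 53.4 + 49.3 + 33.7 + 39.1 − 26.2 − 16.9 − 18.2 − 15.2 − 17.5 − 12.0 + 8.4 + 11.5 + 6.3 + 6.3 − 5.0 = 97.0%

97.0%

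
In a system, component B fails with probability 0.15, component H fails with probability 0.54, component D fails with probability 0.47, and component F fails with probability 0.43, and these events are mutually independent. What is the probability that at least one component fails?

0.8818789

P(none) = (1 − 0.15) × (1 − 0.54) × (1 − 0.47) × (1 − 0.43) = 0.85 × 0.46 × 0.53 × 0.57 = 0.1181211
P(at least one) = 1 − 0.1181211 = 0.8818789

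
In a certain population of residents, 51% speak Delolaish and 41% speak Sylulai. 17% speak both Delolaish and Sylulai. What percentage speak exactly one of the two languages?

Using the inclusion–exclusion count for exactly one event:
P(exactly one) = 51 + 41 − 2·17 = 58%

58%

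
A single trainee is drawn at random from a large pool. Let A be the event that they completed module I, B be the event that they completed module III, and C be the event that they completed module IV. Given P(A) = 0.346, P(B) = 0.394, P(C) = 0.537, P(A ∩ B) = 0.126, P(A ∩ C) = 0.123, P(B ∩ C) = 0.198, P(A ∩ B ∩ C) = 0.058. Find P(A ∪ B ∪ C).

Apply inclusion-exclusion:
P(A ∪ B ∪ C) = 0.346 + 0.394 + 0.537 − 0.126 − 0.123 − 0.198 + 0.058 = 0.888

0.888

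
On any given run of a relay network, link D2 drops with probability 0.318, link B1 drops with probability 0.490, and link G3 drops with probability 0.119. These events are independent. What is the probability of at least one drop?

0.69357058

P(none) = (1 − 0.318) × (1 − 0.490) × (1 − 0.119) = 0.682 × 0.510 × 0.881 = 0.30642942
P(at least one) = 1 − 0.30642942 = 0.69357058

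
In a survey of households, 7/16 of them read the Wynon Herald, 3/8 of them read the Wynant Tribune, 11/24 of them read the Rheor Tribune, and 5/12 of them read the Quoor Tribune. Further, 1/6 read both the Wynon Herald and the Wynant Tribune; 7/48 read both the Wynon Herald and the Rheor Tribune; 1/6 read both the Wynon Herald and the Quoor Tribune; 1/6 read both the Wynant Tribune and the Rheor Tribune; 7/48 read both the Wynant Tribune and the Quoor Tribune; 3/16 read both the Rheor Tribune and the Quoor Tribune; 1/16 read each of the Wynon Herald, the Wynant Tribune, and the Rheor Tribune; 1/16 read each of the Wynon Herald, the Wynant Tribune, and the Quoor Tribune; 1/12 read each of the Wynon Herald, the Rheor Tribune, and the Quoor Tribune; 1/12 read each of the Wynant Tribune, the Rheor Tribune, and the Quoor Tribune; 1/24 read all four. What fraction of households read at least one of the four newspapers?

23/24

P(≥1) = 7/16 + 3/8 + 11/24 + 5/12 − 1/6 − 7/48 − 1/6 − 1/6 − 7/48 − 3/16 + 1/16 + 1/16 + 1/12 + 1/12 − 1/24 = 23/24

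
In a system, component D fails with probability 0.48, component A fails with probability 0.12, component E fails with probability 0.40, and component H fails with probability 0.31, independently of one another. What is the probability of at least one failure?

0.8105536

P(none) = (1 − 0.48) × (1 − 0.12) × (1 − 0.40) × (1 − 0.31) = 0.52 × 0.88 × 0.60 × 0.69 = 0.1894464
P(at least one) = 1 − 0.1894464 = 0.8105536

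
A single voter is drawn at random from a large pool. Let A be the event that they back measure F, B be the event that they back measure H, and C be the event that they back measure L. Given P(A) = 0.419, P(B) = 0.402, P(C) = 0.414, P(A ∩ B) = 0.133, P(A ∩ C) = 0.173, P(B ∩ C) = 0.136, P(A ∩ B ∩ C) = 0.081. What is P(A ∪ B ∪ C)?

By inclusion-exclusion,
P(A ∪ B ∪ C) = 0.419 + 0.402 + 0.414 − 0.133 − 0.173 − 0.136 + 0.081 = 0.874

0.874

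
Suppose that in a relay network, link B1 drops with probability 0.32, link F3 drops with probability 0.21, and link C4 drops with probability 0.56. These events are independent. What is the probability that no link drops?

P(none) = (1 − 0.32) × (1 − 0.21) × (1 − 0.56) = 0.68 × 0.79 × 0.44 = 0.236368

0.236368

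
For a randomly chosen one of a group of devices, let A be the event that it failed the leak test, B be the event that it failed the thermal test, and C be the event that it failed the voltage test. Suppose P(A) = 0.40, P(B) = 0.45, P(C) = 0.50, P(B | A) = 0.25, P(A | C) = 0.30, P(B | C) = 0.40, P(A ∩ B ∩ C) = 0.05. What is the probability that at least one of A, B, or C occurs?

P(A ∩ B) = P(A)·P(B|A) = 0.40 × 0.25 = 0.10
P(A ∩ C) = P(C)·P(A|C) = 0.50 × 0.30 = 0.15
P(B ∩ C) = P(C)·P(B|C) = 0.50 × 0.40 = 0.20
Inclusion–exclusion gives
P(A ∪ B ∪ C) = 0.40 + 0.45 + 0.50 − 0.10 − 0.15 − 0.20 + 0.05 = 0.95

0.95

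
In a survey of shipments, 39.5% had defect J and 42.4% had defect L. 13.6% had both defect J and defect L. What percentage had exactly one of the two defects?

54.7%

By inclusion–exclusion (exactly-one form):
P(exactly one) = 39.5 + 42.4 − 2·13.6 = 54.7%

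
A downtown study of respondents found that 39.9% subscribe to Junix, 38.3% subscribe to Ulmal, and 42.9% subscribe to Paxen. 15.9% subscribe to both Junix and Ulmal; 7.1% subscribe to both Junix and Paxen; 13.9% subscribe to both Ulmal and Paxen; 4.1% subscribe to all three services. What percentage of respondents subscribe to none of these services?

11.7%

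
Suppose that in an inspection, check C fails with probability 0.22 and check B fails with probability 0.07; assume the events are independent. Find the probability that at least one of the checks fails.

Independence gives P(none) = ∏(1 − pᵢ).
P(none) = (1 − 0.22) × (1 − 0.07) = 0.78 × 0.93 = 0.7254
P(at least one) = 1 − 0.7254 = 0.2746

0.2746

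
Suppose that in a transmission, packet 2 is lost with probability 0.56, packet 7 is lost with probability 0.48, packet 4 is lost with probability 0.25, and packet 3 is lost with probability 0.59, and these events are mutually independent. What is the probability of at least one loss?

P(none) = (1 − 0.56) × (1 − 0.48) × (1 − 0.25) × (1 − 0.59) = 0.44 × 0.52 × 0.75 × 0.41 = 0.070356
P(at least one) = 1 − 0.070356 = 0.929644

0.929644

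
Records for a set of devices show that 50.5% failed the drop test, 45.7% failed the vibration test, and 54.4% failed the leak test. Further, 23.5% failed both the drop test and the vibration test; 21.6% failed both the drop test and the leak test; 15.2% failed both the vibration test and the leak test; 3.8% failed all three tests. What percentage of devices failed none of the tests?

5.9%

P(at least one) = 50.5 + 45.7 + 54.4 − 23.5 − 21.6 − 15.2 + 3.8 = 94.1%
P(none) = 100% − 94.1% = 5.9%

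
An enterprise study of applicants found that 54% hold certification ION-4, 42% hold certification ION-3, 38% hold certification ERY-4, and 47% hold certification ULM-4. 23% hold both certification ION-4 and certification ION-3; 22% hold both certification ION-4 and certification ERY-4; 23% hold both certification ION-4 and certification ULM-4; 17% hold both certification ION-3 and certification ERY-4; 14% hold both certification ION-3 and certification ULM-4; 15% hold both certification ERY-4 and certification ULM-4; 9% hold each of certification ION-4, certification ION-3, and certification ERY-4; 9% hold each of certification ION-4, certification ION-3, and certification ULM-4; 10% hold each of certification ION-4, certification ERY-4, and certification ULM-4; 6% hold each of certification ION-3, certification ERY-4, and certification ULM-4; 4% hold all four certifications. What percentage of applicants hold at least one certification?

P(union) = 54 + 42 + 38 + 47 − 23 − 22 − 23 − 17 − 14 − 15 + 9 + 9 + 10 + 6 − 4 = 97%

97%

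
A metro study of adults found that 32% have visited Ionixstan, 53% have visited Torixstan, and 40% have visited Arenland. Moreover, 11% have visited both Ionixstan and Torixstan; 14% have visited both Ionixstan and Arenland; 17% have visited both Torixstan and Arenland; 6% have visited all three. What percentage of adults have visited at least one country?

P(≥1) = 32 + 53 + 40 − 11 − 14 − 17 + 6 = 89%

89%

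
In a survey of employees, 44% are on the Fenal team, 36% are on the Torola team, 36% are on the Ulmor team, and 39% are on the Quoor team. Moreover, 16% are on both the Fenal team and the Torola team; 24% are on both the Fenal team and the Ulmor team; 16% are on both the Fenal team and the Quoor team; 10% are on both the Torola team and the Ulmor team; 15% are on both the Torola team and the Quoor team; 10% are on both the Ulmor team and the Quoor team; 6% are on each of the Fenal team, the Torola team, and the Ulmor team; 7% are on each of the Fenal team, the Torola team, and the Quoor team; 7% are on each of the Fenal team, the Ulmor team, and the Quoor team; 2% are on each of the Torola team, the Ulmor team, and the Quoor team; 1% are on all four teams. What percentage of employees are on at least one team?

85%

By inclusion–exclusion:
P(at least one) = 44 + 36 + 36 + 39 − 16 − 24 − 16 − 10 − 15 − 10 + 6 + 7 + 7 + 2 − 1 = 85%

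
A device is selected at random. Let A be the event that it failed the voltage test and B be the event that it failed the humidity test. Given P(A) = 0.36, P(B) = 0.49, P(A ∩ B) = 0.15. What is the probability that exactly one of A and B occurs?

0.55

P(exactly one) = 0.36 + 0.49 − 2·0.15 = 0.55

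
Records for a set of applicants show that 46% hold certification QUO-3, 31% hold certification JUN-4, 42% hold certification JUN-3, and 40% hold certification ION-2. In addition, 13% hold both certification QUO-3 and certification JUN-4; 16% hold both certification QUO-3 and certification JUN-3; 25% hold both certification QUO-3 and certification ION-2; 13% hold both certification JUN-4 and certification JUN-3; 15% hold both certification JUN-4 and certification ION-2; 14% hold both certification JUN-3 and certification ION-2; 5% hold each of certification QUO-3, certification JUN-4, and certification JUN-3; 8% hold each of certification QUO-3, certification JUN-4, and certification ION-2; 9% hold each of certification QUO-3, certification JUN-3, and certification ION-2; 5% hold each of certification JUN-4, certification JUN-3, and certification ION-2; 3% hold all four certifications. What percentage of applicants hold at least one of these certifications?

87%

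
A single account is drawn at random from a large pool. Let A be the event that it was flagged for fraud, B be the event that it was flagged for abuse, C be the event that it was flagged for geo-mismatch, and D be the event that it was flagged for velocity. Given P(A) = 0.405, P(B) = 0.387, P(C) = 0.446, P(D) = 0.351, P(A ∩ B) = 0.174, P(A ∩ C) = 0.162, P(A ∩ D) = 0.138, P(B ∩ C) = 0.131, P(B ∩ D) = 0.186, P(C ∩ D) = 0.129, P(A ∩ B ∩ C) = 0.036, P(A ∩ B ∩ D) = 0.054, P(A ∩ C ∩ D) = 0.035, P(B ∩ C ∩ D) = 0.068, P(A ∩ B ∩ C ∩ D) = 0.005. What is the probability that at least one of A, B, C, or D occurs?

0.857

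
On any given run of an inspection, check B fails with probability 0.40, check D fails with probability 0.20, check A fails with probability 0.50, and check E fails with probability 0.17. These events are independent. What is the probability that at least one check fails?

P(none) = (1 − 0.40) × (1 − 0.20) × (1 − 0.50) × (1 − 0.17) = 0.60 × 0.80 × 0.50 × 0.83 = 0.1992
P(at least one) = 1 − 0.1992 = 0.8008

0.8008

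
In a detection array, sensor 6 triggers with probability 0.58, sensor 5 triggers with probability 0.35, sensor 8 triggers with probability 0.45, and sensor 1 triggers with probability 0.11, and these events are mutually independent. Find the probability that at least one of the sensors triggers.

0.8663665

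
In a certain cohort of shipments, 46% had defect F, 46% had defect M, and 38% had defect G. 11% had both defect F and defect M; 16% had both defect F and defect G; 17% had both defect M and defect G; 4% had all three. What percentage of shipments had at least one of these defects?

90%

P(≥1) = 46 + 46 + 38 − 11 − 16 − 17 + 4 = 90%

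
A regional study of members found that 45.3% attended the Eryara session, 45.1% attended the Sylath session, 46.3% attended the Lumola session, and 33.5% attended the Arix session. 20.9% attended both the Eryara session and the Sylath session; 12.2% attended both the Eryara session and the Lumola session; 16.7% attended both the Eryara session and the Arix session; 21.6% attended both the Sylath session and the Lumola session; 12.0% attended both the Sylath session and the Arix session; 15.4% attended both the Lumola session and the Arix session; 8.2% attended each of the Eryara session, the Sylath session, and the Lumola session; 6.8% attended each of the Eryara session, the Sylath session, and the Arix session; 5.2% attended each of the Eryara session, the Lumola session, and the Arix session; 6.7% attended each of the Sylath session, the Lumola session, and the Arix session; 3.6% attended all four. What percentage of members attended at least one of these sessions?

By inclusion–exclusion:
P(union) = 45.3 + 45.1 + 46.3 + 33.5 − 20.9 − 12.2 − 16.7 − 21.6 − 12.0 − 15.4 + 8.2 + 6.8 + 5.2 + 6.7 − 3.6 = 94.7%

94.7%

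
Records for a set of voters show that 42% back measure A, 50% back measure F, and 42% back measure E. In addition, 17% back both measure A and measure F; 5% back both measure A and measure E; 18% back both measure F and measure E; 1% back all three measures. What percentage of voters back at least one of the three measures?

95%

P(union) = 42 + 50 + 42 − 17 − 5 − 18 + 1 = 95%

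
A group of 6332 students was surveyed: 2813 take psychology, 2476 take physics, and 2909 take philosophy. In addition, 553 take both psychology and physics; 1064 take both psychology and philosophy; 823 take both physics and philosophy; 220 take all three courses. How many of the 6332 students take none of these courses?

By inclusion–exclusion:
|at least one| = 2813 + 2476 + 2909 − 553 − 1064 − 823 + 220 = 5978
None: 6332 − 5978 = 354

354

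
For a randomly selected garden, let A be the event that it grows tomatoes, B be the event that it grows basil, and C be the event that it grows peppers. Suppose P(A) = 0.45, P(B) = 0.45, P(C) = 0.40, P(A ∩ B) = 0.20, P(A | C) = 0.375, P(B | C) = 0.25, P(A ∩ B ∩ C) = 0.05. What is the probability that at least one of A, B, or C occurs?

0.90

P(A ∩ C) = P(C)·P(A|C) = 0.40 × 0.375 = 0.15
P(B ∩ C) = P(C)·P(B|C) = 0.40 × 0.25 = 0.10
By inclusion–exclusion:
P(A ∪ B ∪ C) = 0.45 + 0.45 + 0.40 − 0.20 − 0.15 − 0.10 + 0.05 = 0.90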